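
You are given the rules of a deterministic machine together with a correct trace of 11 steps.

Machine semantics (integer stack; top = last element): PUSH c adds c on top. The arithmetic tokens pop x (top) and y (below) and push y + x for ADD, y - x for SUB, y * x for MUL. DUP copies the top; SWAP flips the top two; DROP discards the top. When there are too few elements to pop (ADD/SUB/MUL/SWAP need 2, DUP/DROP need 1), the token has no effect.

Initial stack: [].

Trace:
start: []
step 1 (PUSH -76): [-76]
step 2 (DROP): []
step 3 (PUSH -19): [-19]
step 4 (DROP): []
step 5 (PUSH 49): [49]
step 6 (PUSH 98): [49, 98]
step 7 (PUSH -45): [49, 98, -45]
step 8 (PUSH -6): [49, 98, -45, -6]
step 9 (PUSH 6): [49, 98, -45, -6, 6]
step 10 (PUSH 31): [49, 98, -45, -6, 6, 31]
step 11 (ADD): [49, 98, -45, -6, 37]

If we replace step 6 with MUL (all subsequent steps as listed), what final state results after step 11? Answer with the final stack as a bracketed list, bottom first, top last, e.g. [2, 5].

[49, -45, -6, 37]

(re-executing from step 6 with the substitution; state before step 6: [49])
step 6 (MUL): [49]
step 7 (PUSH -45): [49, -45]
step 8 (PUSH -6): [49, -45, -6]
step 9 (PUSH 6): [49, -45, -6, 6]
step 10 (PUSH 31): [49, -45, -6, 6, 31]
step 11 (ADD): [49, -45, -6, 37]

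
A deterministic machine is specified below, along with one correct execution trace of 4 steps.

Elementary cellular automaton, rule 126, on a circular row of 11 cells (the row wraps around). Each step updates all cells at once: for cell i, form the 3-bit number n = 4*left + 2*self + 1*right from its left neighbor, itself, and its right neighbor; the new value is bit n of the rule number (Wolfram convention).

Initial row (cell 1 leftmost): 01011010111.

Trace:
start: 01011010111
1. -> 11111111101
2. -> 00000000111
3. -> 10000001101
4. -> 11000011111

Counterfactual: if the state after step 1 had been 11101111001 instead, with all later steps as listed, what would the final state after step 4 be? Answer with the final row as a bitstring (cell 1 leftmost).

00111001111

state after step 1 := 11101111001
2. -> 00111001111
3. -> 11101111001
4. -> 00111001111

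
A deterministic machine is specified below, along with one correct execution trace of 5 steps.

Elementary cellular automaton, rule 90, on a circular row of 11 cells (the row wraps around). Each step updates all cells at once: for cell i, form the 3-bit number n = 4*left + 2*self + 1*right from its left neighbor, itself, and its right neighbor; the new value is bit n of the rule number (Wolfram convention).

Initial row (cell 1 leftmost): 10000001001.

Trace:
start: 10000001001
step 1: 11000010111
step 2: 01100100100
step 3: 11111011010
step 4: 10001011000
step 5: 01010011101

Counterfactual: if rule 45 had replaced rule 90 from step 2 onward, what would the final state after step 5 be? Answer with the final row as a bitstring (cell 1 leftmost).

00100000111

(re-executing steps 2..5 under rule 45; state before step 2: 11000010111)
step 2: 00011011100
step 3: 11010110001
step 4: 00111100101
step 5: 00100000111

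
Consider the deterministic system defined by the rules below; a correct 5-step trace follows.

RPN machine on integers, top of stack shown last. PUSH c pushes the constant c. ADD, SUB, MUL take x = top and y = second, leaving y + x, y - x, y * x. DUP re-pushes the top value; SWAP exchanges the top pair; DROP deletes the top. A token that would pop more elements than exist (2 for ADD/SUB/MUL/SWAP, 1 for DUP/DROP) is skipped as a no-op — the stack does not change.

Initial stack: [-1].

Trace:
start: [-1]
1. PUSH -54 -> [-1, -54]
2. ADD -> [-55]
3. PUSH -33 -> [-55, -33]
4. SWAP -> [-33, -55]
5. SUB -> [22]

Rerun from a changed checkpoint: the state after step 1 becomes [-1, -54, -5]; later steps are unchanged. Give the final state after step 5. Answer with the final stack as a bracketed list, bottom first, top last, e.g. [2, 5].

[-1, 26]

state after step 1 := [-1, -54, -5]
2. ADD -> [-1, -59]
3. PUSH -33 -> [-1, -59, -33]
4. SWAP -> [-1, -33, -59]
5. SUB -> [-1, 26]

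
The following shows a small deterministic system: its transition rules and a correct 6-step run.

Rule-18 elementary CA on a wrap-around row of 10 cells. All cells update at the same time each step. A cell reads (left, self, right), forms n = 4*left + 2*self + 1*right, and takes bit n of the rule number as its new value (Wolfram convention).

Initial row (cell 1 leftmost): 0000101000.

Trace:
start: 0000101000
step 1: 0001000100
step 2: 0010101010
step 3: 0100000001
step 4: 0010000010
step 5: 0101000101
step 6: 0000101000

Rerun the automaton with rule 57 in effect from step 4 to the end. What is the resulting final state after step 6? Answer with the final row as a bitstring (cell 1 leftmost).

0101111001

(re-executing steps 4..6 under rule 57; state before step 4: 0100000001)
step 4: 1011111100
step 5: 0110000010
step 6: 0101111001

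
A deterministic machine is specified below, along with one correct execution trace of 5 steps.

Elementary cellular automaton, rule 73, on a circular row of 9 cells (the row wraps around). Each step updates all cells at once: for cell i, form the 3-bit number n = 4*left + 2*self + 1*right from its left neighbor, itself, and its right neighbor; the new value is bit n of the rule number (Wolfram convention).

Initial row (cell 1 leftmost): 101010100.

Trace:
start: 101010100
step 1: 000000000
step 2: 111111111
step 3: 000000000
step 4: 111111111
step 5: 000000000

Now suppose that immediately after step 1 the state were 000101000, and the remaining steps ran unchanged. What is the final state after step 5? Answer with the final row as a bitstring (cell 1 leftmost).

110000011

state after step 1 := 000101000
step 2: 110000011
step 3: 010111010
step 4: 000101000
step 5: 110000011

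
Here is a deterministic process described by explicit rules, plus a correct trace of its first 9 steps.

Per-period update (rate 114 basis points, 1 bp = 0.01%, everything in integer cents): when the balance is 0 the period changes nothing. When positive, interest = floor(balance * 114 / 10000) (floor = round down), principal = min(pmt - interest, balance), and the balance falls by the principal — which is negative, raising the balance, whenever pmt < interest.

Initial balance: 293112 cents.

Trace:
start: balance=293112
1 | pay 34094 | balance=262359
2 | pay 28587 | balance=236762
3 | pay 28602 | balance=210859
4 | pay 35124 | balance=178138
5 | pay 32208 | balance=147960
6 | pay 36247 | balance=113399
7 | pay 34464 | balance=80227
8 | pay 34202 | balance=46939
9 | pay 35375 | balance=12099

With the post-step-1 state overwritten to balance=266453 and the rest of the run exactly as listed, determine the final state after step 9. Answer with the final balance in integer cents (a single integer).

16583

state after step 1 := balance=266453
2 | pay 28587 | balance=240903
3 | pay 28602 | balance=215047
4 | pay 35124 | balance=182374
5 | pay 32208 | balance=152245
6 | pay 36247 | balance=117733
7 | pay 34464 | balance=84611
8 | pay 34202 | balance=51373
9 | pay 35375 | balance=16583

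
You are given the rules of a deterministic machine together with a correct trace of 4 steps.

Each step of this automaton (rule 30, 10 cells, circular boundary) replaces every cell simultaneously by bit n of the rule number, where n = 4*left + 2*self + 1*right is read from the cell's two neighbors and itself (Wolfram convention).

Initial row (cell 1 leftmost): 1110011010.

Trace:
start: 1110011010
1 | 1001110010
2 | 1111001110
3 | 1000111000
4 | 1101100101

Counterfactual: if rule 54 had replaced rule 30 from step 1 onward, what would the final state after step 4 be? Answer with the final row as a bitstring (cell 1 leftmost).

(re-executing steps 1..4 under rule 54; state before step 1: 1110011010)
1 | 0001100111
2 | 1010011000
3 | 1111100101
4 | 0000011110

0000011110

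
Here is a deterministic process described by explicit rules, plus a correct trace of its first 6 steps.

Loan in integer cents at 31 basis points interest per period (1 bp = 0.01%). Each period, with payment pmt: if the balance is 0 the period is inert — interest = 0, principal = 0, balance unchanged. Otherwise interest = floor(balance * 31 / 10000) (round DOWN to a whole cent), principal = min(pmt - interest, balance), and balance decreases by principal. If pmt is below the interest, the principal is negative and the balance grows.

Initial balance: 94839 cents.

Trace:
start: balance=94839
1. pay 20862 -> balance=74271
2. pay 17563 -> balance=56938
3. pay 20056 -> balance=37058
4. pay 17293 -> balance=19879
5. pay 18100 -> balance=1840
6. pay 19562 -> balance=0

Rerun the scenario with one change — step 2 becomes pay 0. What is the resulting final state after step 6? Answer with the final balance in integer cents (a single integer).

65

(re-executing from step 2 with the substitution; state before step 2: balance=74271)
2. pay 0 -> balance=74501
3. pay 20056 -> balance=54675
4. pay 17293 -> balance=37551
5. pay 18100 -> balance=19567
6. pay 19562 -> balance=65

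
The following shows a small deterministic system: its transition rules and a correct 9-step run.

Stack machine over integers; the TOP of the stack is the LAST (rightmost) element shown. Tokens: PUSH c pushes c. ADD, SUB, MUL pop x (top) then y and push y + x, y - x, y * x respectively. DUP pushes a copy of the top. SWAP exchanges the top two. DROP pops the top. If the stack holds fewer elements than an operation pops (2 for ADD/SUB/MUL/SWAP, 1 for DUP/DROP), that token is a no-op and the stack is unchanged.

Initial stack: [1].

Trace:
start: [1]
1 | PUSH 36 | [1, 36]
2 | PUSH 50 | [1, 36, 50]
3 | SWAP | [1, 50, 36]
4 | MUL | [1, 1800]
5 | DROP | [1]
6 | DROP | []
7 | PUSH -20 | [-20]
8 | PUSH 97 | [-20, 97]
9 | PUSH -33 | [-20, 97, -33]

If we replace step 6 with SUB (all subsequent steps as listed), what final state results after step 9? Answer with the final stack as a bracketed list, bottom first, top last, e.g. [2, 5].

(re-executing from step 6 with the substitution; state before step 6: [1])
6 | SUB | [1]
7 | PUSH -20 | [1, -20]
8 | PUSH 97 | [1, -20, 97]
9 | PUSH -33 | [1, -20, 97, -33]

[1, -20, 97, -33]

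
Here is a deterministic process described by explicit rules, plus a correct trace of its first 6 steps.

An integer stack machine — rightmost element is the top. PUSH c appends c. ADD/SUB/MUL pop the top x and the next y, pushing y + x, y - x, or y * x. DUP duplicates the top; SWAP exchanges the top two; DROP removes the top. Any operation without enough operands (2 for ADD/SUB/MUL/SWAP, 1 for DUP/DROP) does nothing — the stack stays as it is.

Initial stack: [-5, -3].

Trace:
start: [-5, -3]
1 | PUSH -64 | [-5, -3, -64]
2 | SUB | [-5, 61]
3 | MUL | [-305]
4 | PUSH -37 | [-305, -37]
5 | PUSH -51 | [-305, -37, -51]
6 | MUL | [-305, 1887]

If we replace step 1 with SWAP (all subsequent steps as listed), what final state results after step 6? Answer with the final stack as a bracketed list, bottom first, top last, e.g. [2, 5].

[2, 1887]

(re-executing from step 1 with the substitution; state before step 1: [-5, -3])
1 | SWAP | [-3, -5]
2 | SUB | [2]
3 | MUL | [2]
4 | PUSH -37 | [2, -37]
5 | PUSH -51 | [2, -37, -51]
6 | MUL | [2, 1887]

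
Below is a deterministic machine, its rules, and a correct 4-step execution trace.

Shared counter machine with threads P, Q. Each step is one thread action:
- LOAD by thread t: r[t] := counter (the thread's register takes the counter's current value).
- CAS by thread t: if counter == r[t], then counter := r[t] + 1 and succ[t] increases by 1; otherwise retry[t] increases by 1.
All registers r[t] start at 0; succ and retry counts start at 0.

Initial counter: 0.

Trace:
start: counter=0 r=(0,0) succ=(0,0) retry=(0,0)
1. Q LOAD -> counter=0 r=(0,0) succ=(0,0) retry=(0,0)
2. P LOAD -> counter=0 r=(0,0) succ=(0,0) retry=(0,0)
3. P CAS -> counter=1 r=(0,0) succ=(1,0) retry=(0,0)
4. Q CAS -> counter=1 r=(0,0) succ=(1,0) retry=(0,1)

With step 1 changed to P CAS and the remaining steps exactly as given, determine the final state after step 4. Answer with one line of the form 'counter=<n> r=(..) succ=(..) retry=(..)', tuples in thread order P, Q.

counter=2 r=(1,0) succ=(2,0) retry=(0,1)

(re-executing from step 1 with the substitution; state before step 1: counter=0 r=(0,0) succ=(0,0) retry=(0,0))
1. P CAS -> counter=1 r=(0,0) succ=(1,0) retry=(0,0)
2. P LOAD -> counter=1 r=(1,0) succ=(1,0) retry=(0,0)
3. P CAS -> counter=2 r=(1,0) succ=(2,0) retry=(0,0)
4. Q CAS -> counter=2 r=(1,0) succ=(2,0) retry=(0,1)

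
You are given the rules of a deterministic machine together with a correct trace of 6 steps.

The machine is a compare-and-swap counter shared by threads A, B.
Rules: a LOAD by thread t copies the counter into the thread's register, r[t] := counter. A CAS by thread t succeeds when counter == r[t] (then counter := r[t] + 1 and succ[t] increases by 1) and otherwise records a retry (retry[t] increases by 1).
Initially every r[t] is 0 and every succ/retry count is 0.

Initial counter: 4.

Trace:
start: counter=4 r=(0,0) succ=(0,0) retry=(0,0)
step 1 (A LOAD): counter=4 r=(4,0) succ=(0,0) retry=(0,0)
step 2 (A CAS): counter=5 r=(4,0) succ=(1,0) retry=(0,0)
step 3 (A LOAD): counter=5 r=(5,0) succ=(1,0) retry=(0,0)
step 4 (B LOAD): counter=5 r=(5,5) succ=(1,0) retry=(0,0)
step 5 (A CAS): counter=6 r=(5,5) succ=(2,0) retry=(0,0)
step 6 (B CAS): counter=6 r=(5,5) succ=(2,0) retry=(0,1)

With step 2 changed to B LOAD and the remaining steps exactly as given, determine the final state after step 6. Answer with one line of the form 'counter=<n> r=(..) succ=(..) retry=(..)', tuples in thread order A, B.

counter=5 r=(4,4) succ=(1,0) retry=(0,1)

(re-executing from step 2 with the substitution; state before step 2: counter=4 r=(4,0) succ=(0,0) retry=(0,0))
step 2 (B LOAD): counter=4 r=(4,4) succ=(0,0) retry=(0,0)
step 3 (A LOAD): counter=4 r=(4,4) succ=(0,0) retry=(0,0)
step 4 (B LOAD): counter=4 r=(4,4) succ=(0,0) retry=(0,0)
step 5 (A CAS): counter=5 r=(4,4) succ=(1,0) retry=(0,0)
step 6 (B CAS): counter=5 r=(4,4) succ=(1,0) retry=(0,1)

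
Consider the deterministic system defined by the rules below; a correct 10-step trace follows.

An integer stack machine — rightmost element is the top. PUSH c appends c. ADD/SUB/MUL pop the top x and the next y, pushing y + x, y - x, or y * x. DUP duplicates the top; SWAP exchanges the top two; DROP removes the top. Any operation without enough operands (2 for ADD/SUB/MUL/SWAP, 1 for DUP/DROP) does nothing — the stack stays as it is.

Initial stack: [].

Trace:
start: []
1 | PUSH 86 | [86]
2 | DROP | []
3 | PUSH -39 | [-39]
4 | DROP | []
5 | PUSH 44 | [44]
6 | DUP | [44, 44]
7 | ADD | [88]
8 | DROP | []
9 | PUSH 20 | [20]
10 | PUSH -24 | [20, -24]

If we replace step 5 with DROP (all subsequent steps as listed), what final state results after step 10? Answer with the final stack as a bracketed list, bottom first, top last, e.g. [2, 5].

(re-executing from step 5 with the substitution; state before step 5: [])
5 | DROP | []
6 | DUP | []
7 | ADD | []
8 | DROP | []
9 | PUSH 20 | [20]
10 | PUSH -24 | [20, -24]

[20, -24]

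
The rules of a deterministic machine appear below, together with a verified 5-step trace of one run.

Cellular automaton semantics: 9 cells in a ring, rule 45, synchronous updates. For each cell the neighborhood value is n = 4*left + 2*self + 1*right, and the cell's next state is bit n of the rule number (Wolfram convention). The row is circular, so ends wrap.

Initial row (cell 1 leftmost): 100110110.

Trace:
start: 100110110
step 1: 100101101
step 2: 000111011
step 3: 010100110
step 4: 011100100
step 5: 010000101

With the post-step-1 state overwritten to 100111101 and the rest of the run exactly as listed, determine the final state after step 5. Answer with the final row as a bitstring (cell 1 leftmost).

state after step 1 := 100111101
step 2: 000100011
step 3: 010101010
step 4: 011111110
step 5: 010000000

010000000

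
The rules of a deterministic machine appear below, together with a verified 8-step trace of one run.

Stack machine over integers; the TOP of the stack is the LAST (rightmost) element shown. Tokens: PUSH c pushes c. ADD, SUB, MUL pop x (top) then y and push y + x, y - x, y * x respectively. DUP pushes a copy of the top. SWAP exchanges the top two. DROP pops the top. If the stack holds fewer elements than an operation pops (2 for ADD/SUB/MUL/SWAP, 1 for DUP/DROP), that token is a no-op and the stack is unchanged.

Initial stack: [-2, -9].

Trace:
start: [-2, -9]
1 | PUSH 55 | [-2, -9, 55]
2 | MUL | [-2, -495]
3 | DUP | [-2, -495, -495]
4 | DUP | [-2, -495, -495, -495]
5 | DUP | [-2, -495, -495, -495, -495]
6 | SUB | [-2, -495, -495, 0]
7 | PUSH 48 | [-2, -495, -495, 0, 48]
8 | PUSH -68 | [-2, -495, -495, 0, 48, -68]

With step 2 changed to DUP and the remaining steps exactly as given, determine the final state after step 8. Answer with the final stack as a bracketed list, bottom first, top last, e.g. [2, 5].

[-2, -9, 55, 55, 55, 0, 48, -68]

(re-executing from step 2 with the substitution; state before step 2: [-2, -9, 55])
2 | DUP | [-2, -9, 55, 55]
3 | DUP | [-2, -9, 55, 55, 55]
4 | DUP | [-2, -9, 55, 55, 55, 55]
5 | DUP | [-2, -9, 55, 55, 55, 55, 55]
6 | SUB | [-2, -9, 55, 55, 55, 0]
7 | PUSH 48 | [-2, -9, 55, 55, 55, 0, 48]
8 | PUSH -68 | [-2, -9, 55, 55, 55, 0, 48, -68]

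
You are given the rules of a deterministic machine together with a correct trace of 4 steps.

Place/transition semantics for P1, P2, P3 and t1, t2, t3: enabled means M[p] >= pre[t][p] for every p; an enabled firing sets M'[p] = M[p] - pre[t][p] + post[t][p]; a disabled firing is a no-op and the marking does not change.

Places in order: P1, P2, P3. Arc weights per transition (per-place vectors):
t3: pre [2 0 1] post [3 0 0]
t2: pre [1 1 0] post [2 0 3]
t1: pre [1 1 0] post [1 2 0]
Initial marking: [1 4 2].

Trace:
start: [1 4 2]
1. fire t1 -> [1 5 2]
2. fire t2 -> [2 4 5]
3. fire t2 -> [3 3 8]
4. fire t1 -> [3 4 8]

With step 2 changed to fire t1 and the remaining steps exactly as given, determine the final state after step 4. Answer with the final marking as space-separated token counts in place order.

(re-executing from step 2 with the substitution; state before step 2: [1 5 2])
2. fire t1 -> [1 6 2]
3. fire t2 -> [2 5 5]
4. fire t1 -> [2 6 5]

2 6 5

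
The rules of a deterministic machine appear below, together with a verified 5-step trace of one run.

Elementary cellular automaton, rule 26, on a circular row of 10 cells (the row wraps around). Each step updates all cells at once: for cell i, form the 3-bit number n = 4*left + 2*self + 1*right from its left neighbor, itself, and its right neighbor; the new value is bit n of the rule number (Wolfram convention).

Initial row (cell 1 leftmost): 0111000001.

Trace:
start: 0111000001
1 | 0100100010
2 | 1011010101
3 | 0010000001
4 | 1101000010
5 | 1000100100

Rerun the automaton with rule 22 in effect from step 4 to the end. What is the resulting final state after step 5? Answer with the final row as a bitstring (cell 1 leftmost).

0000100100

(re-executing steps 4..5 under rule 22; state before step 4: 0010000001)
4 | 1111000011
5 | 0000100100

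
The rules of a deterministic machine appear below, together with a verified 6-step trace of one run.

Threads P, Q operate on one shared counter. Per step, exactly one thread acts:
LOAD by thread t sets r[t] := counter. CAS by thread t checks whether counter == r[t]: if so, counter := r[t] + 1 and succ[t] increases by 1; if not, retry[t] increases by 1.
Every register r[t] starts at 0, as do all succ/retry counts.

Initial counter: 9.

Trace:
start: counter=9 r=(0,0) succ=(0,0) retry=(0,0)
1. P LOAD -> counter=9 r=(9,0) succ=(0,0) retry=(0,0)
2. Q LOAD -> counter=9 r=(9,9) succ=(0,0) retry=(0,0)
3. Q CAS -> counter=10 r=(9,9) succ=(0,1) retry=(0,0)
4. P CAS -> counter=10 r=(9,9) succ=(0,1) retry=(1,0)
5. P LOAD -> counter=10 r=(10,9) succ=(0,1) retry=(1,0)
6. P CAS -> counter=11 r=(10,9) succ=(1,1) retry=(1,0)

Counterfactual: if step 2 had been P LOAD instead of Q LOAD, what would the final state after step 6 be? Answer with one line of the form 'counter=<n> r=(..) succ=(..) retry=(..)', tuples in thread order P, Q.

(re-executing from step 2 with the substitution; state before step 2: counter=9 r=(9,0) succ=(0,0) retry=(0,0))
2. P LOAD -> counter=9 r=(9,0) succ=(0,0) retry=(0,0)
3. Q CAS -> counter=9 r=(9,0) succ=(0,0) retry=(0,1)
4. P CAS -> counter=10 r=(9,0) succ=(1,0) retry=(0,1)
5. P LOAD -> counter=10 r=(10,0) succ=(1,0) retry=(0,1)
6. P CAS -> counter=11 r=(10,0) succ=(2,0) retry=(0,1)

counter=11 r=(10,0) succ=(2,0) retry=(0,1)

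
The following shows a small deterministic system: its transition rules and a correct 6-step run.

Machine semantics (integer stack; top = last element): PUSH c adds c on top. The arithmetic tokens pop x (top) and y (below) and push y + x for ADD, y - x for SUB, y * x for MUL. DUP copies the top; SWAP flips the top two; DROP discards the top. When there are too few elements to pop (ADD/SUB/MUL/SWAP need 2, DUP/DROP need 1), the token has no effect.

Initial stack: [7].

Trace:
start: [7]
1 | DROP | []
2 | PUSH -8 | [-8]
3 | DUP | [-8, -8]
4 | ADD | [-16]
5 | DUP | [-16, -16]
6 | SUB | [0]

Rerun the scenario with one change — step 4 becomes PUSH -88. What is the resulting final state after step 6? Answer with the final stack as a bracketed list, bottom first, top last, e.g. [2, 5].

(re-executing from step 4 with the substitution; state before step 4: [-8, -8])
4 | PUSH -88 | [-8, -8, -88]
5 | DUP | [-8, -8, -88, -88]
6 | SUB | [-8, -8, 0]

[-8, -8, 0]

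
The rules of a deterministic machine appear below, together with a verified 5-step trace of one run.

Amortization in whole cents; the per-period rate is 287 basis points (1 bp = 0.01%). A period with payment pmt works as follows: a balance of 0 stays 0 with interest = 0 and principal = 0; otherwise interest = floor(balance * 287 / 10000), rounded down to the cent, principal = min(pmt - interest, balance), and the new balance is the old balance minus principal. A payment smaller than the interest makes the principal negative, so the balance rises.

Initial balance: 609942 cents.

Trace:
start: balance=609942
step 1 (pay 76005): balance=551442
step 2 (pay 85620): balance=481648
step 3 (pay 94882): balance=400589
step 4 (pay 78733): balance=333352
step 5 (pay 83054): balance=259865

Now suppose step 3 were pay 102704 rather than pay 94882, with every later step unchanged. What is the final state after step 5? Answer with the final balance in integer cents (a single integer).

251588

(re-executing from step 3 with the substitution; state before step 3: balance=481648)
step 3 (pay 102704): balance=392767
step 4 (pay 78733): balance=325306
step 5 (pay 83054): balance=251588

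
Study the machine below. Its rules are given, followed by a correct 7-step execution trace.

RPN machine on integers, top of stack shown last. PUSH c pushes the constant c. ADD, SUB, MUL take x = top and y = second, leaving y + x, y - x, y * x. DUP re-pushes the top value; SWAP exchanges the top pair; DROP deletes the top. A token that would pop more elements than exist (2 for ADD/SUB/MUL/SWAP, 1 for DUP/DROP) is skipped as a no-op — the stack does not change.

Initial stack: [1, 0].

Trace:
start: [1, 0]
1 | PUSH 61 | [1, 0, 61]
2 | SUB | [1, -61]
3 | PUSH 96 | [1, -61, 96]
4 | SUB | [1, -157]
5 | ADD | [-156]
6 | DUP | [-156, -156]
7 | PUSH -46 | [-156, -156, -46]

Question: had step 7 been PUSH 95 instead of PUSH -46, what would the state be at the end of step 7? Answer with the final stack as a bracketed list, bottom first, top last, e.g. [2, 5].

(re-executing from step 7 with the substitution; state before step 7: [-156, -156])
7 | PUSH 95 | [-156, -156, 95]

[-156, -156, 95]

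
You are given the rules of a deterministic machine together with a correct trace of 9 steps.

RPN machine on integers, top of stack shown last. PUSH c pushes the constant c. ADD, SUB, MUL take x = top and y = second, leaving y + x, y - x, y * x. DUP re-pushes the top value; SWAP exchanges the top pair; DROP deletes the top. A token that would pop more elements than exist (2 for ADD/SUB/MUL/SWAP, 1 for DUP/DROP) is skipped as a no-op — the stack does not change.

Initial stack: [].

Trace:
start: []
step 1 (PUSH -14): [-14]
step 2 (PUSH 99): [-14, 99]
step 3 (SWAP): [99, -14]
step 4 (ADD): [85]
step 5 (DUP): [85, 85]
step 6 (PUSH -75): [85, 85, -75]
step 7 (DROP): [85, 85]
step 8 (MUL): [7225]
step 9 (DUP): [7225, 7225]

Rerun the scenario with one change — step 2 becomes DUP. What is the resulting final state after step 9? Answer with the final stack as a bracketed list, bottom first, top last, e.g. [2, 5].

(re-executing from step 2 with the substitution; state before step 2: [-14])
step 2 (DUP): [-14, -14]
step 3 (SWAP): [-14, -14]
step 4 (ADD): [-28]
step 5 (DUP): [-28, -28]
step 6 (PUSH -75): [-28, -28, -75]
step 7 (DROP): [-28, -28]
step 8 (MUL): [784]
step 9 (DUP): [784, 784]

[784, 784]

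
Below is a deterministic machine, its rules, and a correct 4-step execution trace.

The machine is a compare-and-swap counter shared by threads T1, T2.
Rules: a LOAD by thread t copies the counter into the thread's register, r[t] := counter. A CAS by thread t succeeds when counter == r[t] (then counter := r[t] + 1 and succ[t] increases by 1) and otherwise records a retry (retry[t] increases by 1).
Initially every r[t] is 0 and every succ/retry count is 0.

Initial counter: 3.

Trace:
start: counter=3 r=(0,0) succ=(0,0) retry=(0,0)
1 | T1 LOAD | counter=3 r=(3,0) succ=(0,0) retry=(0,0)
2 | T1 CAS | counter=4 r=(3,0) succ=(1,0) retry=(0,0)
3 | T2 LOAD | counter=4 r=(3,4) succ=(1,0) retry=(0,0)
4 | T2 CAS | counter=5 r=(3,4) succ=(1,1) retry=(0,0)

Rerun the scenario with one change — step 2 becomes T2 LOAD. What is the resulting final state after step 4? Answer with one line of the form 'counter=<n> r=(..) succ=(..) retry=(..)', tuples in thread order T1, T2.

(re-executing from step 2 with the substitution; state before step 2: counter=3 r=(3,0) succ=(0,0) retry=(0,0))
2 | T2 LOAD | counter=3 r=(3,3) succ=(0,0) retry=(0,0)
3 | T2 LOAD | counter=3 r=(3,3) succ=(0,0) retry=(0,0)
4 | T2 CAS | counter=4 r=(3,3) succ=(0,1) retry=(0,0)

counter=4 r=(3,3) succ=(0,1) retry=(0,0)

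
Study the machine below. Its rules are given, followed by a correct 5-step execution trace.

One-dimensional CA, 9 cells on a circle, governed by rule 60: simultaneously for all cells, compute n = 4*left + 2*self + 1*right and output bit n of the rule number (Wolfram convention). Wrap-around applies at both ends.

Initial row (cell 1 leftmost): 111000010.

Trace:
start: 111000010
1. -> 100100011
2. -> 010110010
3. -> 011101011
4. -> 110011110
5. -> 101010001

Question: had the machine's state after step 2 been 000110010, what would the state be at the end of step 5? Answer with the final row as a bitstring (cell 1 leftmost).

110100001

state after step 2 := 000110010
3. -> 000101011
4. -> 100111110
5. -> 110100001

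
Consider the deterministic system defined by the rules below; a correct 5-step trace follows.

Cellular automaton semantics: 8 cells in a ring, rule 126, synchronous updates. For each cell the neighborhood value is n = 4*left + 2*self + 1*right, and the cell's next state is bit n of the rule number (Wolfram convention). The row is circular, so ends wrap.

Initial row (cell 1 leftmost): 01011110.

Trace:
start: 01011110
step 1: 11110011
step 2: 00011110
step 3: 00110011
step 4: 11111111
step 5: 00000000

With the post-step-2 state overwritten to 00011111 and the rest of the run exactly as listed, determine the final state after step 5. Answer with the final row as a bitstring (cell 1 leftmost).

00001110

state after step 2 := 00011111
step 3: 10110001
step 4: 11111011
step 5: 00001110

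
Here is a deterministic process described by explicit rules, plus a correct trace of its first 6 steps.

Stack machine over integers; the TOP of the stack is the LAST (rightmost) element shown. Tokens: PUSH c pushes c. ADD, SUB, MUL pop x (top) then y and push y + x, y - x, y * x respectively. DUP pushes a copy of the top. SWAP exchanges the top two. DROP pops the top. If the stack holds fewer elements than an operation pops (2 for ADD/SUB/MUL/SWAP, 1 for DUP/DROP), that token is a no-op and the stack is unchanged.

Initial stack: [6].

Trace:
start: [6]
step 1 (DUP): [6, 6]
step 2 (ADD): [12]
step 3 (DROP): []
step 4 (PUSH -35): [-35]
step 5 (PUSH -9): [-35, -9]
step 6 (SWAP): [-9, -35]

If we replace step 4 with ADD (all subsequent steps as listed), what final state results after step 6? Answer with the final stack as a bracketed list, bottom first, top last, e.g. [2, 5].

[-9]

(re-executing from step 4 with the substitution; state before step 4: [])
step 4 (ADD): []
step 5 (PUSH -9): [-9]
step 6 (SWAP): [-9]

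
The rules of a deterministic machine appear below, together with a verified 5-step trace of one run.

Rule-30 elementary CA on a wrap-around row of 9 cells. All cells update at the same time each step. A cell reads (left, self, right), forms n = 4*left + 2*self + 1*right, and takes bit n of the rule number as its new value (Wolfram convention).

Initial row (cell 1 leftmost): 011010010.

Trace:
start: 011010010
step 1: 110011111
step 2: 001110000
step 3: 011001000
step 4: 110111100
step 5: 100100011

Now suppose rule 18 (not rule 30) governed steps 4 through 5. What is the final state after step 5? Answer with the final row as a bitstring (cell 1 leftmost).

(re-executing steps 4..5 under rule 18; state before step 4: 011001000)
step 4: 100110100
step 5: 011000011

011000011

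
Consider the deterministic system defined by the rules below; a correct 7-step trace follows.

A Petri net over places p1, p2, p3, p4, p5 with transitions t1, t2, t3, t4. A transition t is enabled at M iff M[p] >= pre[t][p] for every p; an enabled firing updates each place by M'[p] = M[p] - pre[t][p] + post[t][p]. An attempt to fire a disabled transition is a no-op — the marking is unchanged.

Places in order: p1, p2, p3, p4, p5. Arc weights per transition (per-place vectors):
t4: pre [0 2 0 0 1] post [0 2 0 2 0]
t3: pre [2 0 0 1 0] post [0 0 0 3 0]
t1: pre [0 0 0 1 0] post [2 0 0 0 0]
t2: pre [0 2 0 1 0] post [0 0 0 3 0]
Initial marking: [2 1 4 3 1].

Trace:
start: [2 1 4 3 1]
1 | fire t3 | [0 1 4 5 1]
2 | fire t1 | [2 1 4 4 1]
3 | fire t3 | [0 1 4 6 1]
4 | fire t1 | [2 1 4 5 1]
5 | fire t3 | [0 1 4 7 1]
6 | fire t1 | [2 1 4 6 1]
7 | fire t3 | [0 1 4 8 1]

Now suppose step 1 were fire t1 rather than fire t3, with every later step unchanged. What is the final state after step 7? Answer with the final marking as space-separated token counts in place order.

4 1 4 5 1

(re-executing from step 1 with the substitution; state before step 1: [2 1 4 3 1])
1 | fire t1 | [4 1 4 2 1]
2 | fire t1 | [6 1 4 1 1]
3 | fire t3 | [4 1 4 3 1]
4 | fire t1 | [6 1 4 2 1]
5 | fire t3 | [4 1 4 4 1]
6 | fire t1 | [6 1 4 3 1]
7 | fire t3 | [4 1 4 5 1]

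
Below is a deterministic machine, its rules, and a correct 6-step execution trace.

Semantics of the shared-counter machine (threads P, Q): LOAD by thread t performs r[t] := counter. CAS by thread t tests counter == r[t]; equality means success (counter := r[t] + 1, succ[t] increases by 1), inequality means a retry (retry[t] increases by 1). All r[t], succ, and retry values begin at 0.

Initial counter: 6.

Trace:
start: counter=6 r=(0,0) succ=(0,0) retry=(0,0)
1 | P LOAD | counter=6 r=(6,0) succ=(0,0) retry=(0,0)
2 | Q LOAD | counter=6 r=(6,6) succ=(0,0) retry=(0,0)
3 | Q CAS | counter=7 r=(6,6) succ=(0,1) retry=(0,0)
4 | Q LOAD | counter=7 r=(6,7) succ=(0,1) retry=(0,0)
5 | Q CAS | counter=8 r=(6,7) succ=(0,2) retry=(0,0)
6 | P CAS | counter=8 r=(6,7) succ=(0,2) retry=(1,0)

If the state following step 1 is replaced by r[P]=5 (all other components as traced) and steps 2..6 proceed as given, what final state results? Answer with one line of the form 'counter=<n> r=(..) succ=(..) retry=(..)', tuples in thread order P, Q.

counter=8 r=(5,7) succ=(0,2) retry=(1,0)

state after step 1 := counter=6 r=(5,0) succ=(0,0) retry=(0,0)
2 | Q LOAD | counter=6 r=(5,6) succ=(0,0) retry=(0,0)
3 | Q CAS | counter=7 r=(5,6) succ=(0,1) retry=(0,0)
4 | Q LOAD | counter=7 r=(5,7) succ=(0,1) retry=(0,0)
5 | Q CAS | counter=8 r=(5,7) succ=(0,2) retry=(0,0)
6 | P CAS | counter=8 r=(5,7) succ=(0,2) retry=(1,0)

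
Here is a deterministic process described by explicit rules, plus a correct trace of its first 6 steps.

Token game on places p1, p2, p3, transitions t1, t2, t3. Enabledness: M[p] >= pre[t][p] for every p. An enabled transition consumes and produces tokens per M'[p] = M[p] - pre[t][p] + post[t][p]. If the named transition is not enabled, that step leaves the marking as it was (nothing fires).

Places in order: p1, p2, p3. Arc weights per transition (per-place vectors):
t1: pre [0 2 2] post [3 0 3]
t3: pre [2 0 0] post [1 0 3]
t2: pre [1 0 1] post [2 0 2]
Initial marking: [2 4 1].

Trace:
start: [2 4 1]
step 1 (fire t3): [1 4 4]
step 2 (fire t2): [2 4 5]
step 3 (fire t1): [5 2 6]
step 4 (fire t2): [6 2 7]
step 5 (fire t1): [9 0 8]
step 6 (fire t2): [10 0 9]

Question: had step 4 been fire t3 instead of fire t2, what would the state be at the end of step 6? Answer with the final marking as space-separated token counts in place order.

8 0 11

(re-executing from step 4 with the substitution; state before step 4: [5 2 6])
step 4 (fire t3): [4 2 9]
step 5 (fire t1): [7 0 10]
step 6 (fire t2): [8 0 11]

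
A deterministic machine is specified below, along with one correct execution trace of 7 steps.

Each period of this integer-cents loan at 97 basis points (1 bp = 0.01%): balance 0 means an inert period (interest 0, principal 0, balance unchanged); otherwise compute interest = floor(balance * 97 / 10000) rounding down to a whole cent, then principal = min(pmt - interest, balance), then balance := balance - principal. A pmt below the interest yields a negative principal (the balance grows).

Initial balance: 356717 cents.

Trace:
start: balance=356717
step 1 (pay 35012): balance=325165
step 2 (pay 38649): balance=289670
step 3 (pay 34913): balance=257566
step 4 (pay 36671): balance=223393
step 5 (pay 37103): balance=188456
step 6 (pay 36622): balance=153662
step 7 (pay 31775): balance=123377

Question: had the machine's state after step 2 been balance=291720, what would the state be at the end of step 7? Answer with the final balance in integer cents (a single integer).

state after step 2 := balance=291720
step 3 (pay 34913): balance=259636
step 4 (pay 36671): balance=225483
step 5 (pay 37103): balance=190567
step 6 (pay 36622): balance=155793
step 7 (pay 31775): balance=125529

125529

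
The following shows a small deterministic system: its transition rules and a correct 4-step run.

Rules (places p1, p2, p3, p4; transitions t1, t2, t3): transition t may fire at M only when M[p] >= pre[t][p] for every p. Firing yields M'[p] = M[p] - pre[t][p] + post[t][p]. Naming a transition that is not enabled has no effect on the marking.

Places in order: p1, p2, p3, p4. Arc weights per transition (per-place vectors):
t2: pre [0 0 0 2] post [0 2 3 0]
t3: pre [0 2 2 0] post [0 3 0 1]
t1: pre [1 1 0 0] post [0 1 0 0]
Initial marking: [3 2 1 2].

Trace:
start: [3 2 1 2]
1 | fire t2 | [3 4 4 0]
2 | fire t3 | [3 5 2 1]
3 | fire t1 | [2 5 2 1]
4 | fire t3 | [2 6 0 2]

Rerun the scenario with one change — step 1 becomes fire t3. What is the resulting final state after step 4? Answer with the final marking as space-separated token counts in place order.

2 2 1 2

(re-executing from step 1 with the substitution; state before step 1: [3 2 1 2])
1 | fire t3 | [3 2 1 2]
2 | fire t3 | [3 2 1 2]
3 | fire t1 | [2 2 1 2]
4 | fire t3 | [2 2 1 2]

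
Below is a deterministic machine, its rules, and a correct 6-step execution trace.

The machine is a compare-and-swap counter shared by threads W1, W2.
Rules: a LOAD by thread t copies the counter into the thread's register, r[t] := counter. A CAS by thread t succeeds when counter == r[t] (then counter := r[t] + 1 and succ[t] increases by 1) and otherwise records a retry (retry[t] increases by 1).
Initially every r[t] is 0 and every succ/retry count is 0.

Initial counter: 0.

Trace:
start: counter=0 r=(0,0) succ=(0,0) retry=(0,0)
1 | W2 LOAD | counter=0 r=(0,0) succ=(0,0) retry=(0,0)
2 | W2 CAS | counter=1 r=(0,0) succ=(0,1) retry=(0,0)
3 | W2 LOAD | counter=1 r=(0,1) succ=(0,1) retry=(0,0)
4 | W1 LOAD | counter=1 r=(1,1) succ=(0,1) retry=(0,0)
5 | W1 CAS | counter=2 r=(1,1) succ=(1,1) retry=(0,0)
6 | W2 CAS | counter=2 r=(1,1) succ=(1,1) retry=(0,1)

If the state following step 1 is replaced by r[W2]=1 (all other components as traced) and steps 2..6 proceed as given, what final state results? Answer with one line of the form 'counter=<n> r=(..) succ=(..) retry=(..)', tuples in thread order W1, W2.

counter=1 r=(0,0) succ=(1,0) retry=(0,2)

state after step 1 := counter=0 r=(0,1) succ=(0,0) retry=(0,0)
2 | W2 CAS | counter=0 r=(0,1) succ=(0,0) retry=(0,1)
3 | W2 LOAD | counter=0 r=(0,0) succ=(0,0) retry=(0,1)
4 | W1 LOAD | counter=0 r=(0,0) succ=(0,0) retry=(0,1)
5 | W1 CAS | counter=1 r=(0,0) succ=(1,0) retry=(0,1)
6 | W2 CAS | counter=1 r=(0,0) succ=(1,0) retry=(0,2)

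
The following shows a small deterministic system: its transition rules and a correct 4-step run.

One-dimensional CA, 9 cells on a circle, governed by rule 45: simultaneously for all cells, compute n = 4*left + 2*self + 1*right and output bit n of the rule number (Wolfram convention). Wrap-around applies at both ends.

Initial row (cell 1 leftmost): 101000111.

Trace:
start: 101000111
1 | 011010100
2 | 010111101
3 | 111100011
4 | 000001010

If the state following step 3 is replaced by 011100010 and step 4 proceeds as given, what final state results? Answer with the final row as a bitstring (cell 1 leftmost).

state after step 3 := 011100010
4 | 010001010

010001010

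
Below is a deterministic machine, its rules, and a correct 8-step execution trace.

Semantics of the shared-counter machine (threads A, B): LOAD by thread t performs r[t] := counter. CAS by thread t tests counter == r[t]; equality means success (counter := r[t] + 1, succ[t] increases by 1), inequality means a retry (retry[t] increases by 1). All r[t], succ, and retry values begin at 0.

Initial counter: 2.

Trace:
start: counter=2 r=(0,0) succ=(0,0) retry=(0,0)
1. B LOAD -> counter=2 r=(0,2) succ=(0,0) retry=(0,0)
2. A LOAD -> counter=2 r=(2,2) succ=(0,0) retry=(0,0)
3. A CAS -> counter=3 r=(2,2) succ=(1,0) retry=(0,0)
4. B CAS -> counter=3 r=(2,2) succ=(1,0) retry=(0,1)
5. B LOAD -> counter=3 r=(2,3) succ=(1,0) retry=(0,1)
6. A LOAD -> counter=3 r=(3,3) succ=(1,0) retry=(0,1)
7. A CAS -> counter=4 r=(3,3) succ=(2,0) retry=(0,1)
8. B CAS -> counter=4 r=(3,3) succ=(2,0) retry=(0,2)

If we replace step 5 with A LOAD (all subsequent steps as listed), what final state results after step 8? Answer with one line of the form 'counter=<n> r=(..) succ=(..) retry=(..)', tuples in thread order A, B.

counter=4 r=(3,2) succ=(2,0) retry=(0,2)

(re-executing from step 5 with the substitution; state before step 5: counter=3 r=(2,2) succ=(1,0) retry=(0,1))
5. A LOAD -> counter=3 r=(3,2) succ=(1,0) retry=(0,1)
6. A LOAD -> counter=3 r=(3,2) succ=(1,0) retry=(0,1)
7. A CAS -> counter=4 r=(3,2) succ=(2,0) retry=(0,1)
8. B CAS -> counter=4 r=(3,2) succ=(2,0) retry=(0,2)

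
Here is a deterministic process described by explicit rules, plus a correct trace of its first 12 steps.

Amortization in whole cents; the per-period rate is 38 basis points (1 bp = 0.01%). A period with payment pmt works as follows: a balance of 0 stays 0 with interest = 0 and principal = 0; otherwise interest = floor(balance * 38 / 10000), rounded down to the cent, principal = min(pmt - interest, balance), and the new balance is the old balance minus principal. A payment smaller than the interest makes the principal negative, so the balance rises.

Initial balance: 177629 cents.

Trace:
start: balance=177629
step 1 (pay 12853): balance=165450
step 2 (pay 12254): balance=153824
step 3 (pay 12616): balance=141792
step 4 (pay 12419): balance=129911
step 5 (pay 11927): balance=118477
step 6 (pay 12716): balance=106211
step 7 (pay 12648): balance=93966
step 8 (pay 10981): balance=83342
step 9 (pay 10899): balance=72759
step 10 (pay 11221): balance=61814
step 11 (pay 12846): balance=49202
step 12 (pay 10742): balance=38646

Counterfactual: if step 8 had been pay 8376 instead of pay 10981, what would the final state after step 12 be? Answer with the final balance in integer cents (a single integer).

(re-executing from step 8 with the substitution; state before step 8: balance=93966)
step 8 (pay 8376): balance=85947
step 9 (pay 10899): balance=75374
step 10 (pay 11221): balance=64439
step 11 (pay 12846): balance=51837
step 12 (pay 10742): balance=41291

41291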